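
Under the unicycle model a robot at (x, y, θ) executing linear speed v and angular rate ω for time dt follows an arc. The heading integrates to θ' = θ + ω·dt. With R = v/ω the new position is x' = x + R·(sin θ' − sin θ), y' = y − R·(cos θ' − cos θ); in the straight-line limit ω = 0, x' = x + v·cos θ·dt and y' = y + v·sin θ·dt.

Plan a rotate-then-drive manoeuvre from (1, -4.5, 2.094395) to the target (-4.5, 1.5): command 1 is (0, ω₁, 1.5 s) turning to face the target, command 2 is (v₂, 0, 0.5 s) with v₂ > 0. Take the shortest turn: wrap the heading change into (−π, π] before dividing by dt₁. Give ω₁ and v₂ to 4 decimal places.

heading to target = atan2(1.5−-4.5, -4.5−1) = 2.3127
Δθ = wrap(2.3127 − 2.0944) = 0.2183; ω₁ = Δθ/dt₁ = 0.1456
distance = √((-4.5−1)² + (1.5−-4.5)²) = 8.1394; v₂ = distance/dt₂ = 16.2788

ω₁ = 0.1456, v₂ = 16.2788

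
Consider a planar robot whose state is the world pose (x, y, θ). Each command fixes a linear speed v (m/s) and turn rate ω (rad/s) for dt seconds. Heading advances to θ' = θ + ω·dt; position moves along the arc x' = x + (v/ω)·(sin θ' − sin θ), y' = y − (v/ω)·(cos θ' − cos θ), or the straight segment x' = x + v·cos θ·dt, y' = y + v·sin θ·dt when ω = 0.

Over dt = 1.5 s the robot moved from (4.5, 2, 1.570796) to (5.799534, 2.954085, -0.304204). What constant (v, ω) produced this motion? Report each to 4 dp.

v = 1.2500, ω = -1.2500

Δθ = -0.304204 − 1.570796 = -1.875000
ω = Δθ/dt = -1.875000/1.5 = -1.2500
R = Δx/(sin θ' − sin θ) = -1.0000
v = R·ω = -1.0000·-1.2500 = 1.2500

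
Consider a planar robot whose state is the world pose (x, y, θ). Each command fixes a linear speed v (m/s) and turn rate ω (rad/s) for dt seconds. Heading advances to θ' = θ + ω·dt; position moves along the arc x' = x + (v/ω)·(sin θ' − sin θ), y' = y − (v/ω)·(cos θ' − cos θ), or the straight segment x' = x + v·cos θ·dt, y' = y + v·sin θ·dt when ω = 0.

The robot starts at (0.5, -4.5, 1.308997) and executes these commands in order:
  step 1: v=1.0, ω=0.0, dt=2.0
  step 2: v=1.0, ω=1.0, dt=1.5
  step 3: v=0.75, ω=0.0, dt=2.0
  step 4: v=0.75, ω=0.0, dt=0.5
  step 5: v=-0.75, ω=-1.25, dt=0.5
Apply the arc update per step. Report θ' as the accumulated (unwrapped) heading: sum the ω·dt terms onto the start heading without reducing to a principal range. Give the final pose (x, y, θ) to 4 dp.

step 1: θ'=1.3090 (straight) → pose (1.0176, -2.5681, 1.3090)
step 2: θ'=2.8090 (R=1.0000) → pose (0.3782, -1.3641, 2.8090)
step 3: θ'=2.8090 (straight) → pose (-1.0396, -0.8744, 2.8090)
step 4: θ'=2.8090 (straight) → pose (-1.3940, -0.7519, 2.8090)
step 5: θ'=2.1840 (R=0.6000) → pose (-1.0992, -0.9738, 2.1840)

(-1.0992, -0.9738, 2.1840)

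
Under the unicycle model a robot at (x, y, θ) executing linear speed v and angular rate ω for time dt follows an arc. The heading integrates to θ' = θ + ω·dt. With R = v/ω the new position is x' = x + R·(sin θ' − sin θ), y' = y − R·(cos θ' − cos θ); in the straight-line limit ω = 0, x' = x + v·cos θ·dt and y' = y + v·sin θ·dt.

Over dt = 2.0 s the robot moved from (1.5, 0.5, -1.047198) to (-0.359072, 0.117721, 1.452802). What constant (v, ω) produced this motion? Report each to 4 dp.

v = -1.2500, ω = 1.2500

Δθ = 1.452802 − -1.047198 = 2.500000
ω = Δθ/dt = 2.500000/2.0 = 1.2500
R = Δx/(sin θ' − sin θ) = -1.0000
v = R·ω = -1.0000·1.2500 = -1.2500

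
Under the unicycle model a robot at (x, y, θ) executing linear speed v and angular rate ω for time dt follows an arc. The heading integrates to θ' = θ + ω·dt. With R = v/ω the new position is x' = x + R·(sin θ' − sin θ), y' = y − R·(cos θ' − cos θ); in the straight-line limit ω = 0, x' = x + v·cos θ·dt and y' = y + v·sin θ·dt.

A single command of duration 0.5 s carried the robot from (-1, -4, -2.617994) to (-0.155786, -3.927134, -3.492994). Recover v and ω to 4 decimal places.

Δθ = -3.492994 − -2.617994 = -0.875000
ω = Δθ/dt = -0.875000/0.5 = -1.7500
R = Δx/(sin θ' − sin θ) = 1.0000
v = R·ω = 1.0000·-1.7500 = -1.7500

v = -1.7500, ω = -1.7500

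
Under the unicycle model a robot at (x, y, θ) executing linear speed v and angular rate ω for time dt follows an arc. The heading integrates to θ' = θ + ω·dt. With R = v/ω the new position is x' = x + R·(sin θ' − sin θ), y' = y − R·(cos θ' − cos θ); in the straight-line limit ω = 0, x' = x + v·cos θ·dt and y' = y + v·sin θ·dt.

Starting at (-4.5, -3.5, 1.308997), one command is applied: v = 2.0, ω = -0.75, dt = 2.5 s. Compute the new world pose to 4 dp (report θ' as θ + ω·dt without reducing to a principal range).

θ' = 1.3090 + -0.75·2.5 = -0.5660
R = v/ω = 2.0/-0.75 = -2.6667
x' = -4.5 + -2.6667·(sin -0.5660 − sin 1.3090) = -0.4942
y' = -3.5 − -2.6667·(cos -0.5660 − cos 1.3090) = -1.9394

(-0.4942, -1.9394, -0.5660)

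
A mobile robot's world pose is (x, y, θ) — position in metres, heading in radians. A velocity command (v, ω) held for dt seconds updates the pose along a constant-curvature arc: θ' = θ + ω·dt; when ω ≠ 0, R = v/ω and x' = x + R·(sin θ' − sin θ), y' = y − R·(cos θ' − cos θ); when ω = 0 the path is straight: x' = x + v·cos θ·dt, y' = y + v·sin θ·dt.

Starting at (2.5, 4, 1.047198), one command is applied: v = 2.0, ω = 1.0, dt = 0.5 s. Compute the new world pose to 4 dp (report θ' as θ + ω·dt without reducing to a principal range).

θ' = 1.0472 + 1.0·0.5 = 1.5472
R = v/ω = 2.0/1.0 = 2.0000
x' = 2.5 + 2.0000·(sin 1.5472 − sin 1.0472) = 2.7674
y' = 4 − 2.0000·(cos 1.5472 − cos 1.0472) = 4.9528

(2.7674, 4.9528, 1.5472)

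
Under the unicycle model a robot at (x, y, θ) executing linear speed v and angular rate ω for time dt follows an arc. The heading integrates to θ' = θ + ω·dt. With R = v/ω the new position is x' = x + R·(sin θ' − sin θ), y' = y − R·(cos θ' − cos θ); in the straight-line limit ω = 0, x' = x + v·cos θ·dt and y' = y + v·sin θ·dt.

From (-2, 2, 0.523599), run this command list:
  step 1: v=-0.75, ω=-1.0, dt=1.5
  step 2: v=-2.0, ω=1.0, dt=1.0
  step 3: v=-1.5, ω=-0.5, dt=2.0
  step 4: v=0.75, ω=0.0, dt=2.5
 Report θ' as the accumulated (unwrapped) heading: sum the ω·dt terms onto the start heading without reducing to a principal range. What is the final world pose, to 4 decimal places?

(-6.2068, 2.8747, -0.9764)

step 1: θ'=-0.9764 (R=0.7500) → pose (-2.9964, 2.2295, -0.9764)
step 2: θ'=0.0236 (R=-2.0000) → pose (-4.7005, 3.1089, 0.0236)
step 3: θ'=-0.9764 (R=3.0000) → pose (-7.2568, 4.4281, -0.9764)
step 4: θ'=-0.9764 (straight) → pose (-6.2068, 2.8747, -0.9764)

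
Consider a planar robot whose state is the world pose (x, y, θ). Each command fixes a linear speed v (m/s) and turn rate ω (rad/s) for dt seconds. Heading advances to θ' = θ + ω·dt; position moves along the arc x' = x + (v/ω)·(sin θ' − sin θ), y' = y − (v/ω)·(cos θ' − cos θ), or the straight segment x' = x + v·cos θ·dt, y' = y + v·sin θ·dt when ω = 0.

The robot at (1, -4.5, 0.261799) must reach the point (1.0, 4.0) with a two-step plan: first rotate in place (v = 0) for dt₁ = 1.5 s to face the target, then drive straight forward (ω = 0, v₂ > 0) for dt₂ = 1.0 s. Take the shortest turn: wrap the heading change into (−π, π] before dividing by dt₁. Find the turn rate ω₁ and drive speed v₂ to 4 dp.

ω₁ = 0.8727, v₂ = 8.5000

heading to target = atan2(4−-4.5, 1−1) = 1.5708
Δθ = wrap(1.5708 − 0.2618) = 1.3090; ω₁ = Δθ/dt₁ = 0.8727
distance = √((1−1)² + (4−-4.5)²) = 8.5000; v₂ = distance/dt₂ = 8.5000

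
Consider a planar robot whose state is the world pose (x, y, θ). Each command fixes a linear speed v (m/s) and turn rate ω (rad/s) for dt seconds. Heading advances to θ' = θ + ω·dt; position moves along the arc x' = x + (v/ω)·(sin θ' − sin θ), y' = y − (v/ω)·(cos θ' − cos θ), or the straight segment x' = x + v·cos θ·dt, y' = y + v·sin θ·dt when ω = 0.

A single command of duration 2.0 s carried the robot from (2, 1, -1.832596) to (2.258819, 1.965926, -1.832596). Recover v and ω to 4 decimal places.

v = -0.5000, ω = 0.0000

Δθ = -1.832596 − -1.832596 = 0.000000
ω = Δθ/dt = 0.000000/2.0 = 0.0000
ω = 0 → v = (Δx·cos θ + Δy·sin θ)/dt = -0.5000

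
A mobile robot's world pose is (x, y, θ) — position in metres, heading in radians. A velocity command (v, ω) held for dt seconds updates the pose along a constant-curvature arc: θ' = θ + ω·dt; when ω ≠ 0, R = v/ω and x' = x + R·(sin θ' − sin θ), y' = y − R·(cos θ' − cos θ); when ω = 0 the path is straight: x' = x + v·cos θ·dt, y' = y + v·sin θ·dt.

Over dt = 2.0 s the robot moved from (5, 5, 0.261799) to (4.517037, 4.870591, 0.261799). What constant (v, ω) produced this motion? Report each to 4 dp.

Δθ = 0.261799 − 0.261799 = 0.000000
ω = Δθ/dt = 0.000000/2.0 = 0.0000
ω = 0 → v = (Δx·cos θ + Δy·sin θ)/dt = -0.2500

v = -0.2500, ω = 0.0000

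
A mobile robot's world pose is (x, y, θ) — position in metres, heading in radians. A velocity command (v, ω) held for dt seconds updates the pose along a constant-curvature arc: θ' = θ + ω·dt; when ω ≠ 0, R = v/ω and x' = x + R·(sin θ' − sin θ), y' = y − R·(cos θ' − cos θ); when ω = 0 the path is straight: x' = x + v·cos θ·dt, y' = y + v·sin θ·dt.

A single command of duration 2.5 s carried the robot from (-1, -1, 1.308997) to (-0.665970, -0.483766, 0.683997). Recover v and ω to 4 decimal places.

v = 0.2500, ω = -0.2500

Δθ = 0.683997 − 1.308997 = -0.625000
ω = Δθ/dt = -0.625000/2.5 = -0.2500
R = −Δy/(cos θ' − cos θ) = -1.0000
v = R·ω = -1.0000·-0.2500 = 0.2500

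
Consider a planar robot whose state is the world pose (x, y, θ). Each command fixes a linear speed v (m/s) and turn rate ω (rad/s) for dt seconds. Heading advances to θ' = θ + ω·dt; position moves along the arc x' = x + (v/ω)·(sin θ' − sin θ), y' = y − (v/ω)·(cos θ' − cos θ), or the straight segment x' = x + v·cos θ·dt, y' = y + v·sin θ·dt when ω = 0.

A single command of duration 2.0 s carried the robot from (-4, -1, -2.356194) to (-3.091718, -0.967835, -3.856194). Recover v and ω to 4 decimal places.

v = -0.5000, ω = -0.7500

Δθ = -3.856194 − -2.356194 = -1.500000
ω = Δθ/dt = -1.500000/2.0 = -0.7500
R = Δx/(sin θ' − sin θ) = 0.6667
v = R·ω = 0.6667·-0.7500 = -0.5000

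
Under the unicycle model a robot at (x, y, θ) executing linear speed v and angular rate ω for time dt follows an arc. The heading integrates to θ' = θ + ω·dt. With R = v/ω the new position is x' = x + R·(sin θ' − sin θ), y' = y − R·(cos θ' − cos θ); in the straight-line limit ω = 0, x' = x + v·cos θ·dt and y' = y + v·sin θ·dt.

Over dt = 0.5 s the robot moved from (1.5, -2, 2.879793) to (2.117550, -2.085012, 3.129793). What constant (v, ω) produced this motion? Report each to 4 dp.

v = -1.2500, ω = 0.5000

Δθ = 3.129793 − 2.879793 = 0.250000
ω = Δθ/dt = 0.250000/0.5 = 0.5000
R = Δx/(sin θ' − sin θ) = -2.5000
v = R·ω = -2.5000·0.5000 = -1.2500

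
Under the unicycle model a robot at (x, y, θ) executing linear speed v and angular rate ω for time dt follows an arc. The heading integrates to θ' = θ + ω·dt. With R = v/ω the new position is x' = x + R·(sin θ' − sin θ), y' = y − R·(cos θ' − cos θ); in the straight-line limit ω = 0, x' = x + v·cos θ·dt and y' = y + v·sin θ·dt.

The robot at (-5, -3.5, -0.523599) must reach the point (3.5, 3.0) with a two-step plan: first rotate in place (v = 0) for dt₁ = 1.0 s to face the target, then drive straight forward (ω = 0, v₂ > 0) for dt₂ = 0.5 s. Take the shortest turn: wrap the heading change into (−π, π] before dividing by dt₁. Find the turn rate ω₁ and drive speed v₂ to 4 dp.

ω₁ = 1.1764, v₂ = 21.4009

heading to target = atan2(3−-3.5, 3.5−-5) = 0.6528
Δθ = wrap(0.6528 − -0.5236) = 1.1764; ω₁ = Δθ/dt₁ = 1.1764
distance = √((3.5−-5)² + (3−-3.5)²) = 10.7005; v₂ = distance/dt₂ = 21.4009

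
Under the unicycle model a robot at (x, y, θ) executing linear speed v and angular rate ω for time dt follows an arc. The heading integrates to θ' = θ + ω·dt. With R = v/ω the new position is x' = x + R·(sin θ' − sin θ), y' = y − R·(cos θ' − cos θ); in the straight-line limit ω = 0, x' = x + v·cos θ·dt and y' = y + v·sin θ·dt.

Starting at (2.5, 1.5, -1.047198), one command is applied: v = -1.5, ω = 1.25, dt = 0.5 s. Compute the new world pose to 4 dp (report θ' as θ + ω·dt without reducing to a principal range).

θ' = -1.0472 + 1.25·0.5 = -0.4222
R = v/ω = -1.5/1.25 = -1.2000
x' = 2.5 + -1.2000·(sin -0.4222 − sin -1.0472) = 1.9525
y' = 1.5 − -1.2000·(cos -0.4222 − cos -1.0472) = 1.9946

(1.9525, 1.9946, -0.4222)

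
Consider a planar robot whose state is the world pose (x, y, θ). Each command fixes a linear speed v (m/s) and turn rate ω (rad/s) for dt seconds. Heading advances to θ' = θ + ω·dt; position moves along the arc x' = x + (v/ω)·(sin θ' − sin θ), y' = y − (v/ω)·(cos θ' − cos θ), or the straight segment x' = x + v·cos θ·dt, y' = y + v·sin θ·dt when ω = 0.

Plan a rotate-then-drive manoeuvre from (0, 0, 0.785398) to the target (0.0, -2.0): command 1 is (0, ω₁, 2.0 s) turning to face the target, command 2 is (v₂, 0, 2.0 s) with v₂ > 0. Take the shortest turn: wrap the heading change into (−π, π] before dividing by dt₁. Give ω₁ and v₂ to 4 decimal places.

heading to target = atan2(-2−0, 0−0) = -1.5708
Δθ = wrap(-1.5708 − 0.7854) = -2.3562; ω₁ = Δθ/dt₁ = -1.1781
distance = √((0−0)² + (-2−0)²) = 2.0000; v₂ = distance/dt₂ = 1.0000

ω₁ = -1.1781, v₂ = 1.0000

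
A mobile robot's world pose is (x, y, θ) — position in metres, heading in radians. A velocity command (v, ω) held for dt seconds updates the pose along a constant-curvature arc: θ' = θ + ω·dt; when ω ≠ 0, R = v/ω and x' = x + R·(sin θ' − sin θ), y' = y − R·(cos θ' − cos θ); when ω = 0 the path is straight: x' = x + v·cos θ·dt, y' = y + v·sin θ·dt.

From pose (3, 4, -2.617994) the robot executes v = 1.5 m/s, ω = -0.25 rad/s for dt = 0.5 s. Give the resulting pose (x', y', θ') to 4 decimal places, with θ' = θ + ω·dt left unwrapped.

θ' = -2.6180 + -0.25·0.5 = -2.7430
R = v/ω = 1.5/-0.25 = -6.0000
x' = 3 + -6.0000·(sin -2.7430 − sin -2.6180) = 2.3288
y' = 4 − -6.0000·(cos -2.7430 − cos -2.6180) = 3.6665

(2.3288, 3.6665, -2.7430)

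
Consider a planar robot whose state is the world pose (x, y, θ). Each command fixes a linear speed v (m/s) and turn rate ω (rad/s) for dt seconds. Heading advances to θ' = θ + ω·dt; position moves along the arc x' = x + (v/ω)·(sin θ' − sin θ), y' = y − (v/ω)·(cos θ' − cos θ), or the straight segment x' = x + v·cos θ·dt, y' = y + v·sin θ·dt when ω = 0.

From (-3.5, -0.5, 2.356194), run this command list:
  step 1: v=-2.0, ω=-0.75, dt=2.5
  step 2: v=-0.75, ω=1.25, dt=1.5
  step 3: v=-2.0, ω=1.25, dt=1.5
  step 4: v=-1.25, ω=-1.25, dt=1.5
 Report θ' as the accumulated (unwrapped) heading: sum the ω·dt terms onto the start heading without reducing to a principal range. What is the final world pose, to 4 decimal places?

step 1: θ'=0.4812 (R=2.6667) → pose (-4.1514, -4.7495, 0.4812)
step 2: θ'=2.3562 (R=-0.6000) → pose (-4.2979, -5.7056, 2.3562)
step 3: θ'=4.2312 (R=-1.6000) → pose (-1.7483, -5.3148, 4.2312)
step 4: θ'=2.3562 (R=1.0000) → pose (-0.1547, -5.0705, 2.3562)

(-0.1547, -5.0705, 2.3562)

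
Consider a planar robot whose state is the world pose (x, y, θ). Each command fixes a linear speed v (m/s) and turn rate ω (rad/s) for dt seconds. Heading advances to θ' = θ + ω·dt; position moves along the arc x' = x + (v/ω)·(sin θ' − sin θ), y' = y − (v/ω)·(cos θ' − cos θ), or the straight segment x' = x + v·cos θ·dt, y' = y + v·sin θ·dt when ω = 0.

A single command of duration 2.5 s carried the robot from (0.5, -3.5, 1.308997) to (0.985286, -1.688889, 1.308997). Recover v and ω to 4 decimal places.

v = 0.7500, ω = 0.0000

Δθ = 1.308997 − 1.308997 = 0.000000
ω = Δθ/dt = 0.000000/2.5 = 0.0000
ω = 0 → v = (Δx·cos θ + Δy·sin θ)/dt = 0.7500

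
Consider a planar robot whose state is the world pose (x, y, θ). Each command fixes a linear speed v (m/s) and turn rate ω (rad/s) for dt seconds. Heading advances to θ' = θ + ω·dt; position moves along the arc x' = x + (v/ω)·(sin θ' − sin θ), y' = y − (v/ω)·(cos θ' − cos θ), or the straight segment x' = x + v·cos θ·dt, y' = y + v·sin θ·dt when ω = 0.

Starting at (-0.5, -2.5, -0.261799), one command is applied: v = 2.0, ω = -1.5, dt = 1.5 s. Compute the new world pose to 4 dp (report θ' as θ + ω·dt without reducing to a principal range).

θ' = -0.2618 + -1.5·1.5 = -2.5118
R = v/ω = 2.0/-1.5 = -1.3333
x' = -0.5 + -1.3333·(sin -2.5118 − sin -0.2618) = -0.0598
y' = -2.5 − -1.3333·(cos -2.5118 − cos -0.2618) = -4.8654

(-0.0598, -4.8654, -2.5118)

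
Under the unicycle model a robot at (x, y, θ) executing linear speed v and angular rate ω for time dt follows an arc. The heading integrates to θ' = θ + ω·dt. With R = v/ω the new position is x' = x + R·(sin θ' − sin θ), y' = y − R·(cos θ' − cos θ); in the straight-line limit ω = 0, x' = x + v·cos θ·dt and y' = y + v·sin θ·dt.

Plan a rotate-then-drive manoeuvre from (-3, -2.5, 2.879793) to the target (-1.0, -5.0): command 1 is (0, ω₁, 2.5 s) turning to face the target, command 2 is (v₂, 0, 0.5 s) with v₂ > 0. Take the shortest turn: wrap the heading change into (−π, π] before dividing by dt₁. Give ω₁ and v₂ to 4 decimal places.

ω₁ = 1.0029, v₂ = 6.4031

heading to target = atan2(-5−-2.5, -1−-3) = -0.8961
Δθ = wrap(-0.8961 − 2.8798) = 2.5073; ω₁ = Δθ/dt₁ = 1.0029
distance = √((-1−-3)² + (-5−-2.5)²) = 3.2016; v₂ = distance/dt₂ = 6.4031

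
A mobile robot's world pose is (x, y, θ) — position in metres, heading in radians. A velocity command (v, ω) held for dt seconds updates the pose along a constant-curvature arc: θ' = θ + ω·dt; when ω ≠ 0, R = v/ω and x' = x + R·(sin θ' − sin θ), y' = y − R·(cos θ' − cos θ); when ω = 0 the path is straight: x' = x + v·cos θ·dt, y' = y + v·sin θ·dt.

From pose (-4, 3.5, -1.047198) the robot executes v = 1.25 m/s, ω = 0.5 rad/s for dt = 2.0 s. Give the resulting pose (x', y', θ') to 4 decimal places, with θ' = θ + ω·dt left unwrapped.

θ' = -1.0472 + 0.5·2.0 = -0.0472
R = v/ω = 1.25/0.5 = 2.5000
x' = -4 + 2.5000·(sin -0.0472 − sin -1.0472) = -1.9529
y' = 3.5 − 2.5000·(cos -0.0472 − cos -1.0472) = 2.2528

(-1.9529, 2.2528, -0.0472)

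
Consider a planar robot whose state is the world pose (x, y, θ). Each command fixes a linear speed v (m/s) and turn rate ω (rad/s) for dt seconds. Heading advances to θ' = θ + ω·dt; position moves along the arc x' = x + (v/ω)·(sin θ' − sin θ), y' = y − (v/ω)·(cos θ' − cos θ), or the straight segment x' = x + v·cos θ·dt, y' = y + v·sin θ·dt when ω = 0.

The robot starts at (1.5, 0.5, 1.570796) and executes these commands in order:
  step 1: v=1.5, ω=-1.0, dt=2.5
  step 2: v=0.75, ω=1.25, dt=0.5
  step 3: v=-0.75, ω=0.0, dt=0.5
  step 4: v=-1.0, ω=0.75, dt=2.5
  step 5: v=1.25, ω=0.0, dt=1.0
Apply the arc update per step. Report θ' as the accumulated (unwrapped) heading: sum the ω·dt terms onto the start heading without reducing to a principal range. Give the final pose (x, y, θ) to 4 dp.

step 1: θ'=-0.9292 (R=-1.5000) → pose (4.2017, 1.3977, -0.9292)
step 2: θ'=-0.3042 (R=0.6000) → pose (4.5027, 1.1843, -0.3042)
step 3: θ'=-0.3042 (straight) → pose (4.1449, 1.2967, -0.3042)
step 4: θ'=1.5708 (R=-1.3333) → pose (2.4122, 0.0246, 1.5708)
step 5: θ'=1.5708 (straight) → pose (2.4122, 1.2746, 1.5708)

(2.4122, 1.2746, 1.5708)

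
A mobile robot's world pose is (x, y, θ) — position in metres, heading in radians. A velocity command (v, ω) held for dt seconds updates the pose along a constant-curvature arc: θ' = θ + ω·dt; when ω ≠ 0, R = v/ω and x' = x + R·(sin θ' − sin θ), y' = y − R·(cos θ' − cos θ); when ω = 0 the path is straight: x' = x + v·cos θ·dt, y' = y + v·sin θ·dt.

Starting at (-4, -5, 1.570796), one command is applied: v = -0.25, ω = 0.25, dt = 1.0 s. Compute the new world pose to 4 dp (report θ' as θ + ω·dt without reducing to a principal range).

θ' = 1.5708 + 0.25·1.0 = 1.8208
R = v/ω = -0.25/0.25 = -1.0000
x' = -4 + -1.0000·(sin 1.8208 − sin 1.5708) = -3.9689
y' = -5 − -1.0000·(cos 1.8208 − cos 1.5708) = -5.2474

(-3.9689, -5.2474, 1.8208)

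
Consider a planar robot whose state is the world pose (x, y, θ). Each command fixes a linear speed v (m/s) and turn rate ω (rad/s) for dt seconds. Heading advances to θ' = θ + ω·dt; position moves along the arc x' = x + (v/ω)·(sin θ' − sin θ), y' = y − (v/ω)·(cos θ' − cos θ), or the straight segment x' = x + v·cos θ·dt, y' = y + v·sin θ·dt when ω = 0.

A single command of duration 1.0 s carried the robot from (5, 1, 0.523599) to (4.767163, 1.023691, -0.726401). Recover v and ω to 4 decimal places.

Δθ = -0.726401 − 0.523599 = -1.250000
ω = Δθ/dt = -1.250000/1.0 = -1.2500
R = Δx/(sin θ' − sin θ) = 0.2000
v = R·ω = 0.2000·-1.2500 = -0.2500

v = -0.2500, ω = -1.2500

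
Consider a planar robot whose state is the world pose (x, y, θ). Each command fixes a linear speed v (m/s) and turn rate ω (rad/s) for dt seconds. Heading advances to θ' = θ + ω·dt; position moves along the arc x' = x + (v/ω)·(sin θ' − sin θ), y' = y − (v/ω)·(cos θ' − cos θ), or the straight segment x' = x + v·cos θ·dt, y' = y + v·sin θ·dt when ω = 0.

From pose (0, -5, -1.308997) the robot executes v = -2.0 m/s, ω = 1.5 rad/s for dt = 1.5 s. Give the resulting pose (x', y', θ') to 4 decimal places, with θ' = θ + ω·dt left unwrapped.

θ' = -1.3090 + 1.5·1.5 = 0.9410
R = v/ω = -2.0/1.5 = -1.3333
x' = 0 + -1.3333·(sin 0.9410 − sin -1.3090) = -2.3654
y' = -5 − -1.3333·(cos 0.9410 − cos -1.3090) = -4.5598

(-2.3654, -4.5598, 0.9410)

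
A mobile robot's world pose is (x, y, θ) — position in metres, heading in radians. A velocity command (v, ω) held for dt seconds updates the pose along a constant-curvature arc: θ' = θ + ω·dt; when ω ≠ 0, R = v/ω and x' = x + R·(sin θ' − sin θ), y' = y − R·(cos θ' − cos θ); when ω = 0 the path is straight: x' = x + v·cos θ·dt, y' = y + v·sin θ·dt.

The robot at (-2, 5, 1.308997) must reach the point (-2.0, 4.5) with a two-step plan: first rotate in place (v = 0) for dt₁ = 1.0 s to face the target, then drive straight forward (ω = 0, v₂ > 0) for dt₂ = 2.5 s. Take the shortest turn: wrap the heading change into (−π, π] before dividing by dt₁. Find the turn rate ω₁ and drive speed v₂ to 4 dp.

ω₁ = -2.8798, v₂ = 0.2000

heading to target = atan2(4.5−5, -2−-2) = -1.5708
Δθ = wrap(-1.5708 − 1.3090) = -2.8798; ω₁ = Δθ/dt₁ = -2.8798
distance = √((-2−-2)² + (4.5−5)²) = 0.5000; v₂ = distance/dt₂ = 0.2000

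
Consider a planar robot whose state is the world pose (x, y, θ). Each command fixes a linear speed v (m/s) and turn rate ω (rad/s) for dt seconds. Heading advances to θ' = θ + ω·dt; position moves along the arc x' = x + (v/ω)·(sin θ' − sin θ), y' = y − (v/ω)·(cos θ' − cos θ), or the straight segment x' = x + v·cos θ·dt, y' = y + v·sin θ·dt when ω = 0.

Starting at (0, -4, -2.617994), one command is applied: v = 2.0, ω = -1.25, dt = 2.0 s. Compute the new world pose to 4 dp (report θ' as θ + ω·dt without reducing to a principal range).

θ' = -2.6180 + -1.25·2.0 = -5.1180
R = v/ω = 2.0/-1.25 = -1.6000
x' = 0 + -1.6000·(sin -5.1180 − sin -2.6180) = -2.2702
y' = -4 − -1.6000·(cos -5.1180 − cos -2.6180) = -1.9830

(-2.2702, -1.9830, -5.1180)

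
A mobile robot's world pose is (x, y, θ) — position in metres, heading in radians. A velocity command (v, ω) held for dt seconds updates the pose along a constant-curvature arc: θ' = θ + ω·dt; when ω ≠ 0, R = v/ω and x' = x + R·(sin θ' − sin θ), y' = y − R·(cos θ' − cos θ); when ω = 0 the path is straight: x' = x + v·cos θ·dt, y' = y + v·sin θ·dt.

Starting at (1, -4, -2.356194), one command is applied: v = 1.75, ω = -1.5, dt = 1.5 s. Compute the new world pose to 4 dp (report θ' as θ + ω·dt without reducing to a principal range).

θ' = -2.3562 + -1.5·1.5 = -4.6062
R = v/ω = 1.75/-1.5 = -1.1667
x' = 1 + -1.1667·(sin -4.6062 − sin -2.3562) = -0.9851
y' = -4 − -1.1667·(cos -4.6062 − cos -2.3562) = -3.2987

(-0.9851, -3.2987, -4.6062)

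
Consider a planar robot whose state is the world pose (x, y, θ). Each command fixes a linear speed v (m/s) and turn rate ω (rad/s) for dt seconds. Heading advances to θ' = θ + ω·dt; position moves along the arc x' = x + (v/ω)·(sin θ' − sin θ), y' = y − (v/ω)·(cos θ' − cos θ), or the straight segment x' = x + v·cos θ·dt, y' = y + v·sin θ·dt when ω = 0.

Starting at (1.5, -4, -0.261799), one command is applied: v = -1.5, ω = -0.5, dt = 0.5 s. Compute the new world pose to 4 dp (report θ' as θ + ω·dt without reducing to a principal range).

(0.8072, -3.7178, -0.5118)

θ' = -0.2618 + -0.5·0.5 = -0.5118
R = v/ω = -1.5/-0.5 = 3.0000
x' = 1.5 + 3.0000·(sin -0.5118 − sin -0.2618) = 0.8072
y' = -4 − 3.0000·(cos -0.5118 − cos -0.2618) = -3.7178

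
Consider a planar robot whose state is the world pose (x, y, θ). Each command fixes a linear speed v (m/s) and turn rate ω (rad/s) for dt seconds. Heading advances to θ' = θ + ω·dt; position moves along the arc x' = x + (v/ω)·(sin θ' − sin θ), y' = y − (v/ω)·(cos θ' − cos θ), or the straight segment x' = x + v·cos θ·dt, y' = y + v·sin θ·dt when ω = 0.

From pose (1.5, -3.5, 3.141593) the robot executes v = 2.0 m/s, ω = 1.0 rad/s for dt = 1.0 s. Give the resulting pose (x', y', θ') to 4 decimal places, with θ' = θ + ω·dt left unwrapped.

θ' = 3.1416 + 1.0·1.0 = 4.1416
R = v/ω = 2.0/1.0 = 2.0000
x' = 1.5 + 2.0000·(sin 4.1416 − sin 3.1416) = -0.1829
y' = -3.5 − 2.0000·(cos 4.1416 − cos 3.1416) = -4.4194

(-0.1829, -4.4194, 4.1416)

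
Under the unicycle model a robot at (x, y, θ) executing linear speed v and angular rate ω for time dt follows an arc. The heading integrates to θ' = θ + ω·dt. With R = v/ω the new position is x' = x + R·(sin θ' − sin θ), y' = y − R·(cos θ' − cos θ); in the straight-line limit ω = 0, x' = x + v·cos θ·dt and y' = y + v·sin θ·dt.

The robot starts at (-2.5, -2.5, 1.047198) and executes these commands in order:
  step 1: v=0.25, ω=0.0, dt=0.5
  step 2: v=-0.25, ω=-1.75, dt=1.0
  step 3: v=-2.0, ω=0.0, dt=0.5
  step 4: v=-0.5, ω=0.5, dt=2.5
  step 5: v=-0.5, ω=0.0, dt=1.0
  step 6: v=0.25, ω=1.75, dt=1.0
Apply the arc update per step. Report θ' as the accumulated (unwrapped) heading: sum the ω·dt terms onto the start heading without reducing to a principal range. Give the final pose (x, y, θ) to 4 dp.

(-4.9778, -1.7353, 2.2972)

step 1: θ'=1.0472 (straight) → pose (-2.4375, -2.3917, 1.0472)
step 2: θ'=-0.7028 (R=0.1429) → pose (-2.6536, -2.4293, -0.7028)
step 3: θ'=-0.7028 (straight) → pose (-3.4166, -1.7830, -0.7028)
step 4: θ'=0.5472 (R=-1.0000) → pose (-4.5832, -1.6920, 0.5472)
step 5: θ'=0.5472 (straight) → pose (-5.0102, -1.9522, 0.5472)
step 6: θ'=2.2972 (R=0.1429) → pose (-4.9778, -1.7353, 2.2972)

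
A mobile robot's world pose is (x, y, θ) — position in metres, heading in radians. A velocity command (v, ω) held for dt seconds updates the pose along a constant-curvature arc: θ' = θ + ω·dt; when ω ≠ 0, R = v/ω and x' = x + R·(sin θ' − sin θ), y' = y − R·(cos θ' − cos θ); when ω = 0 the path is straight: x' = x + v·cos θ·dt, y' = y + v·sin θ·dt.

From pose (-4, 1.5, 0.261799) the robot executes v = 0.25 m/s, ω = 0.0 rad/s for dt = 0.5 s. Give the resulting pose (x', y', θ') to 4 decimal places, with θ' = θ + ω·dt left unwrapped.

θ' = 0.2618 + 0.0·0.5 = 0.2618
ω = 0 → straight: x' = -4 + 0.25·cos(0.2618)·0.5 = -3.8793
y' = 1.5 + 0.25·sin(0.2618)·0.5 = 1.5324

(-3.8793, 1.5324, 0.2618)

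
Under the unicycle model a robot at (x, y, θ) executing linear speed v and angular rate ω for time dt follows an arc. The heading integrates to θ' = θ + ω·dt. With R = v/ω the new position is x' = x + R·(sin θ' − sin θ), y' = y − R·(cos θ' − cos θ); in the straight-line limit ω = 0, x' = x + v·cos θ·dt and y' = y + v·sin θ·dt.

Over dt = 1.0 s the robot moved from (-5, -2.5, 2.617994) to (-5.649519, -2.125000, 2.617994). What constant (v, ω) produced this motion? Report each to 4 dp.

Δθ = 2.617994 − 2.617994 = 0.000000
ω = Δθ/dt = 0.000000/1.0 = 0.0000
ω = 0 → v = (Δx·cos θ + Δy·sin θ)/dt = 0.7500

v = 0.7500, ω = 0.0000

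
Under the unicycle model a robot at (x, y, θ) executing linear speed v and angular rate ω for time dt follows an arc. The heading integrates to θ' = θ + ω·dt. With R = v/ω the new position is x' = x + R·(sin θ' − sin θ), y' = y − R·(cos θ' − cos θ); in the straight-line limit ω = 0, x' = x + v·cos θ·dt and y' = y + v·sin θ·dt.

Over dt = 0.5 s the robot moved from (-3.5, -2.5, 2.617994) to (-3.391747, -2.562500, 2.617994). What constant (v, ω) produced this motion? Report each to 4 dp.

Δθ = 2.617994 − 2.617994 = 0.000000
ω = Δθ/dt = 0.000000/0.5 = 0.0000
ω = 0 → v = (Δx·cos θ + Δy·sin θ)/dt = -0.2500

v = -0.2500, ω = 0.0000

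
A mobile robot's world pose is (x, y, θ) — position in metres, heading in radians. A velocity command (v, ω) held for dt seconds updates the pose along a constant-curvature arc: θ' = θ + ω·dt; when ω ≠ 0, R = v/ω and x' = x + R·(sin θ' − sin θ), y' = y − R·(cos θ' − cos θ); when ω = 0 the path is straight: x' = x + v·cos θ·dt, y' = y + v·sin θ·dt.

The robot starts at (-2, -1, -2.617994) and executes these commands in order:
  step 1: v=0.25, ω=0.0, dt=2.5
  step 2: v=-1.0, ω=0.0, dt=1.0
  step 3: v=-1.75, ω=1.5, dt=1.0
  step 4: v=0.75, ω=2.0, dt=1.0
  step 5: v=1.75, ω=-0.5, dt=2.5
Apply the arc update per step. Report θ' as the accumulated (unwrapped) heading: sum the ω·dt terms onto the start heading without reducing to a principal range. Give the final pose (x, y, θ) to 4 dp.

(3.3784, 1.6750, -0.3680)

step 1: θ'=-2.6180 (straight) → pose (-2.5413, -1.3125, -2.6180)
step 2: θ'=-2.6180 (straight) → pose (-1.6752, -0.8125, -2.6180)
step 3: θ'=-1.1180 (R=-1.1667) → pose (-1.2095, 0.7083, -1.1180)
step 4: θ'=0.8820 (R=0.3750) → pose (-0.5828, 0.6340, 0.8820)
step 5: θ'=-0.3680 (R=-3.5000) → pose (3.3784, 1.6750, -0.3680)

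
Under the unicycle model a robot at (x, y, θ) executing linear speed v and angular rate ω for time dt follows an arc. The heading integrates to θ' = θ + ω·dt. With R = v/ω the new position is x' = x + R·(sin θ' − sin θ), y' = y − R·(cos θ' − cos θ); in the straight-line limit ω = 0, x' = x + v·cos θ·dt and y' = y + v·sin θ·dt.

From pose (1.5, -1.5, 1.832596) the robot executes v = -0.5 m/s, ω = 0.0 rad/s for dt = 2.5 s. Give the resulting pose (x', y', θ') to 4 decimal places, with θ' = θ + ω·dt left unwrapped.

(1.8235, -2.7074, 1.8326)

θ' = 1.8326 + 0.0·2.5 = 1.8326
ω = 0 → straight: x' = 1.5 + -0.5·cos(1.8326)·2.5 = 1.8235
y' = -1.5 + -0.5·sin(1.8326)·2.5 = -2.7074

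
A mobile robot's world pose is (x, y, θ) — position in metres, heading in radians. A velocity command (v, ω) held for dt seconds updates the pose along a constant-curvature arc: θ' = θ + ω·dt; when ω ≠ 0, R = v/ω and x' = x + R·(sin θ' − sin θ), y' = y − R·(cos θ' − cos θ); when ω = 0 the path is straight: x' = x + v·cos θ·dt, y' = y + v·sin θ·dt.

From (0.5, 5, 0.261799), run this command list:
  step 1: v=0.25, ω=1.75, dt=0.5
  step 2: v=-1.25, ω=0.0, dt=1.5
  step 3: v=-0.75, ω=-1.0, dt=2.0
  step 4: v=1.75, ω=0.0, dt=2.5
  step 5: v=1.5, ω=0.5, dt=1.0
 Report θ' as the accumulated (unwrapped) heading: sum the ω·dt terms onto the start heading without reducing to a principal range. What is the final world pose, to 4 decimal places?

step 1: θ'=1.1368 (R=0.1429) → pose (0.5926, 5.0779, 1.1368)
step 2: θ'=1.1368 (straight) → pose (-0.1958, 3.3767, 1.1368)
step 3: θ'=-0.8632 (R=0.7500) → pose (-1.4462, 3.2046, -0.8632)
step 4: θ'=-0.8632 (straight) → pose (1.3976, -0.1201, -0.8632)
step 5: θ'=-0.3632 (R=3.0000) → pose (2.6115, -0.9743, -0.3632)

(2.6115, -0.9743, -0.3632)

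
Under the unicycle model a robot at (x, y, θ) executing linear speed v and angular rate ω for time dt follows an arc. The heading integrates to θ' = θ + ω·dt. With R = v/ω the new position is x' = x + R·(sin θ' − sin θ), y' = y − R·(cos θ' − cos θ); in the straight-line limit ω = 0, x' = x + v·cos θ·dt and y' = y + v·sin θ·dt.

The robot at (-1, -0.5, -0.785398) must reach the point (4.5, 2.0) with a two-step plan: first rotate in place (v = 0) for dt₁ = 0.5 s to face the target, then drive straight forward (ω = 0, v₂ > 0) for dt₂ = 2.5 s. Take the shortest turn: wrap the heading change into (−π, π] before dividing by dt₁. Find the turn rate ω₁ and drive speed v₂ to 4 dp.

ω₁ = 2.4241, v₂ = 2.4166

heading to target = atan2(2−-0.5, 4.5−-1) = 0.4266
Δθ = wrap(0.4266 − -0.7854) = 1.2120; ω₁ = Δθ/dt₁ = 2.4241
distance = √((4.5−-1)² + (2−-0.5)²) = 6.0415; v₂ = distance/dt₂ = 2.4166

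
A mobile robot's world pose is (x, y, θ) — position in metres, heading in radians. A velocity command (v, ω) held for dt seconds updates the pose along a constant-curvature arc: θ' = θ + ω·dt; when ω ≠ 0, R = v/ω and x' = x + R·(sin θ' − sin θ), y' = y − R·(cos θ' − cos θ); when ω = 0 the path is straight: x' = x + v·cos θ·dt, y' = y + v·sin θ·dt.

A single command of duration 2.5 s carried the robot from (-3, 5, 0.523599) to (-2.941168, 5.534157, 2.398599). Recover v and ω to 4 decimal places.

v = 0.2500, ω = 0.7500

Δθ = 2.398599 − 0.523599 = 1.875000
ω = Δθ/dt = 1.875000/2.5 = 0.7500
R = −Δy/(cos θ' − cos θ) = 0.3333
v = R·ω = 0.3333·0.7500 = 0.2500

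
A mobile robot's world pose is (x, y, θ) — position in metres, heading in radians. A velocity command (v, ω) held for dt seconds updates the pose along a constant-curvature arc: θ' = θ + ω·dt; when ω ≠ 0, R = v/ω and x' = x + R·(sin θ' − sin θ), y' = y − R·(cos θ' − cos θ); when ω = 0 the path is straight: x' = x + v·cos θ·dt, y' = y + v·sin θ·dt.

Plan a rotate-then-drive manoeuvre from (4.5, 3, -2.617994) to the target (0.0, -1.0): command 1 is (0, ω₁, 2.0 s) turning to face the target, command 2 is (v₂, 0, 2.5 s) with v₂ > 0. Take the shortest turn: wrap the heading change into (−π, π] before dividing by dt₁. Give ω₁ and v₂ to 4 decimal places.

heading to target = atan2(-1−3, 0−4.5) = -2.4150
Δθ = wrap(-2.4150 − -2.6180) = 0.2030; ω₁ = Δθ/dt₁ = 0.1015
distance = √((0−4.5)² + (-1−3)²) = 6.0208; v₂ = distance/dt₂ = 2.4083

ω₁ = 0.1015, v₂ = 2.4083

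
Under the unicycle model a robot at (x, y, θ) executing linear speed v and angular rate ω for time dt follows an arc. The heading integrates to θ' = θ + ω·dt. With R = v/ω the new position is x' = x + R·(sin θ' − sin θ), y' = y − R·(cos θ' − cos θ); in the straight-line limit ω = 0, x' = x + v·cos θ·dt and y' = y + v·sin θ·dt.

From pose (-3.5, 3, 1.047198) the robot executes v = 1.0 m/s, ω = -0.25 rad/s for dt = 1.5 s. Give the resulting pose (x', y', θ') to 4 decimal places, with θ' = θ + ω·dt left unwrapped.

θ' = 1.0472 + -0.25·1.5 = 0.6722
R = v/ω = 1.0/-0.25 = -4.0000
x' = -3.5 + -4.0000·(sin 0.6722 − sin 1.0472) = -2.5267
y' = 3 − -4.0000·(cos 0.6722 − cos 1.0472) = 4.1298

(-2.5267, 4.1298, 0.6722)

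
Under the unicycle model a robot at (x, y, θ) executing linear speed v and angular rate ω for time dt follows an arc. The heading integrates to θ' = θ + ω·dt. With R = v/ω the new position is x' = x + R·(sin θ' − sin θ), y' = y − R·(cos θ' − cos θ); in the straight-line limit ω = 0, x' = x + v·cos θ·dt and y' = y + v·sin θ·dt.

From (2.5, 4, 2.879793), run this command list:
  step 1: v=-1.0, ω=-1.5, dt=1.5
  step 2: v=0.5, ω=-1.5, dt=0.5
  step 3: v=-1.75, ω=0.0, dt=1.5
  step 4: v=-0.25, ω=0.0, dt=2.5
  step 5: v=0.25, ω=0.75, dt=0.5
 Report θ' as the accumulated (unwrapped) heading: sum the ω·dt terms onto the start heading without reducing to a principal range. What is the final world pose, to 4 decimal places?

(-0.1462, 3.2769, 0.2548)

step 1: θ'=0.6298 (R=0.6667) → pose (2.7201, 2.8173, 0.6298)
step 2: θ'=-0.1202 (R=-0.3333) → pose (2.9564, 2.8788, -0.1202)
step 3: θ'=-0.1202 (straight) → pose (0.3503, 3.1936, -0.1202)
step 4: θ'=-0.1202 (straight) → pose (-0.2701, 3.2686, -0.1202)
step 5: θ'=0.2548 (R=0.3333) → pose (-0.1462, 3.2769, 0.2548)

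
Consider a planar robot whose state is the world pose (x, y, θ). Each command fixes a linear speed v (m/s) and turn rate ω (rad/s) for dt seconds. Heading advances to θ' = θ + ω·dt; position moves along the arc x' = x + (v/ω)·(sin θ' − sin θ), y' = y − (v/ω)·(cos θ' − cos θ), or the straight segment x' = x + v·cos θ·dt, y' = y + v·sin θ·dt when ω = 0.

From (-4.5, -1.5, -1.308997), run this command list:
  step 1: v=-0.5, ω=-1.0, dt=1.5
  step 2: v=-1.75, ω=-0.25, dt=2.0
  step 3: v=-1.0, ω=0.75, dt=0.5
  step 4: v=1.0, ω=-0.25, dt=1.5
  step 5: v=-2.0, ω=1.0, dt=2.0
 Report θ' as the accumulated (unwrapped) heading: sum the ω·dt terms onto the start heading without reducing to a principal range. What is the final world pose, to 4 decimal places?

step 1: θ'=-2.8090 (R=0.5000) → pose (-4.1803, -0.8980, -2.8090)
step 2: θ'=-3.3090 (R=7.0000) → pose (-0.7284, -0.6122, -3.3090)
step 3: θ'=-2.9340 (R=-1.3333) → pose (-0.2315, -0.6022, -2.9340)
step 4: θ'=-3.3090 (R=-4.0000) → pose (-1.7224, -0.6322, -3.3090)
step 5: θ'=-1.3090 (R=-2.0000) → pose (0.5427, 1.8575, -1.3090)

(0.5427, 1.8575, -1.3090)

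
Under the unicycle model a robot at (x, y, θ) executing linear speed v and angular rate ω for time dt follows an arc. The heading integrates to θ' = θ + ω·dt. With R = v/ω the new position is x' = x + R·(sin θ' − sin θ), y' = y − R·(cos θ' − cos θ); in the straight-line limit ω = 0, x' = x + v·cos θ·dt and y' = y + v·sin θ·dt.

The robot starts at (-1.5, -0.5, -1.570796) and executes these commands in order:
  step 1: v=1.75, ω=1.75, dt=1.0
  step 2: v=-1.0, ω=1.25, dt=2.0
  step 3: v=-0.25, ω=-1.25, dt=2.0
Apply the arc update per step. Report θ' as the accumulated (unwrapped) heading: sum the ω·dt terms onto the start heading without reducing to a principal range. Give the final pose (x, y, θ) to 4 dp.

step 1: θ'=0.1792 (R=1.0000) → pose (-0.3218, -1.4840, 0.1792)
step 2: θ'=2.6792 (R=-0.8000) → pose (-0.5360, -2.9872, 2.6792)
step 3: θ'=0.1792 (R=0.2000) → pose (-0.5896, -3.3630, 0.1792)

(-0.5896, -3.3630, 0.1792)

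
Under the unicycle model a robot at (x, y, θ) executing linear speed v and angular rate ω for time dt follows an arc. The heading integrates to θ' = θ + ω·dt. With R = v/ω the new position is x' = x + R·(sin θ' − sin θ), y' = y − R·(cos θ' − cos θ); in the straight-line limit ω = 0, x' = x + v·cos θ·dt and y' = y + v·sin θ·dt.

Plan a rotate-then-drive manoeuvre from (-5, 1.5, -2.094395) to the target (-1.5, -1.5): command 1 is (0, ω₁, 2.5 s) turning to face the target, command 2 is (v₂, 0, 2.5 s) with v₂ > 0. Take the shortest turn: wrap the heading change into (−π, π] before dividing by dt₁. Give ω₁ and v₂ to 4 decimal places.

ω₁ = 0.5543, v₂ = 1.8439

heading to target = atan2(-1.5−1.5, -1.5−-5) = -0.7086
Δθ = wrap(-0.7086 − -2.0944) = 1.3858; ω₁ = Δθ/dt₁ = 0.5543
distance = √((-1.5−-5)² + (-1.5−1.5)²) = 4.6098; v₂ = distance/dt₂ = 1.8439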